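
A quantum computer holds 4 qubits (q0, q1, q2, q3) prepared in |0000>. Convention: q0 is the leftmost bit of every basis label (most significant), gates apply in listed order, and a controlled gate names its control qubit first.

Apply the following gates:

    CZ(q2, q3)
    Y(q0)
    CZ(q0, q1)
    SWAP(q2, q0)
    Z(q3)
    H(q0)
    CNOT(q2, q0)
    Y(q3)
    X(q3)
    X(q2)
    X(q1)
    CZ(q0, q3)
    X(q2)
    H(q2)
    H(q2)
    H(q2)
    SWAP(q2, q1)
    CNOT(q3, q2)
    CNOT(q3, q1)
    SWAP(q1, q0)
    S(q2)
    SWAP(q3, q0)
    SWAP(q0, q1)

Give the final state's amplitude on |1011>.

The final state's coefficient on |1011> equals I/2. Key observation: steps 15-16 multiply out to the identity, so the circuit reduces to the remaining gates.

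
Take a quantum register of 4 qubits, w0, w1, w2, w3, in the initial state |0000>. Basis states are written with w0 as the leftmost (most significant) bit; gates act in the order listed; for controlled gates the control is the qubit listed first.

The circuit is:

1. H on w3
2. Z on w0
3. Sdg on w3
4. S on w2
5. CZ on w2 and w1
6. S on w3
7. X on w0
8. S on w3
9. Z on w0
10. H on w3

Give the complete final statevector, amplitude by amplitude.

The resulting statevector has amplitude -1/2 - I/2 on |1000>, -1/2 + I/2 on |1001>, and 0 on every other basis state.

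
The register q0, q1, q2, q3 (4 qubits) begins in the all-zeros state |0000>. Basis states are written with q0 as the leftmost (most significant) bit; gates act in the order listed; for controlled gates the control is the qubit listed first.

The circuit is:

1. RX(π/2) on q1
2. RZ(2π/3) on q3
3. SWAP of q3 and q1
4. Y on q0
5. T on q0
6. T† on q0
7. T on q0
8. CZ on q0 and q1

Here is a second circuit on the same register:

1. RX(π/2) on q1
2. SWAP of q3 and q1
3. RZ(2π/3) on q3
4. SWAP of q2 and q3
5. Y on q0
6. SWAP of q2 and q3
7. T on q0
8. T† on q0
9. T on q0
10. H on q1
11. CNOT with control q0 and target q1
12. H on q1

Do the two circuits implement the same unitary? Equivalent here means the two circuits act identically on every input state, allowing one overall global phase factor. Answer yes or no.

No — the two circuits implement different unitaries, even allowing a global phase.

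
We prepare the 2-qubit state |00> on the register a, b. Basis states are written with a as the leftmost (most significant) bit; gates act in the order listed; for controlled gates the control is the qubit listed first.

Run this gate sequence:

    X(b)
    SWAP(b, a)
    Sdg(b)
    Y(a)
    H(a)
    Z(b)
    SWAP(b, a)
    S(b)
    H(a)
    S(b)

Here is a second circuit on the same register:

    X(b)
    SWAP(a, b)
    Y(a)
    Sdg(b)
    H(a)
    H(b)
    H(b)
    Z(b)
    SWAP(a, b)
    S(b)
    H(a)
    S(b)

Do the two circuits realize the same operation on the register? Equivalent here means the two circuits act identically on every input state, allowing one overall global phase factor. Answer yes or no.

Yes: on every input state the two circuits agree up to one overall phase factor.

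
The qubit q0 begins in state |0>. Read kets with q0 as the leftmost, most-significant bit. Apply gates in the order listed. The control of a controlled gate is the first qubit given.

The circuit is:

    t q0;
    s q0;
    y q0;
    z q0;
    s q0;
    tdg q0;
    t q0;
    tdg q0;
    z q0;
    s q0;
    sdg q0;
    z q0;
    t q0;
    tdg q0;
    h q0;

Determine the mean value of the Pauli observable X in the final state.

The observable X averages to -1. Key observation: the block from step 7 through step 14 cancels to the identity and can be dropped.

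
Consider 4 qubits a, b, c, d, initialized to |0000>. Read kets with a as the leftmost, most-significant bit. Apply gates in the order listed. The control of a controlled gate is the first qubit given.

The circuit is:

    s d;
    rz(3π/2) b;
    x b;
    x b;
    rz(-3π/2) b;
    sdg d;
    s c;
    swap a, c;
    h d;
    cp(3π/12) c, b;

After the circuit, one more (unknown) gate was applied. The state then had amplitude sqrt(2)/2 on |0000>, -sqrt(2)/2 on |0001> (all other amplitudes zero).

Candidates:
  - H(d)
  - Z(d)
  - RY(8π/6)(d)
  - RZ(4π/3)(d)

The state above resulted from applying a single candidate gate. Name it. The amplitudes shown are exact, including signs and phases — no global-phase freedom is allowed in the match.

The applied gate was Z(d). Key observation: gates 1-6 undo each other exactly, leaving only the rest of the circuit to track.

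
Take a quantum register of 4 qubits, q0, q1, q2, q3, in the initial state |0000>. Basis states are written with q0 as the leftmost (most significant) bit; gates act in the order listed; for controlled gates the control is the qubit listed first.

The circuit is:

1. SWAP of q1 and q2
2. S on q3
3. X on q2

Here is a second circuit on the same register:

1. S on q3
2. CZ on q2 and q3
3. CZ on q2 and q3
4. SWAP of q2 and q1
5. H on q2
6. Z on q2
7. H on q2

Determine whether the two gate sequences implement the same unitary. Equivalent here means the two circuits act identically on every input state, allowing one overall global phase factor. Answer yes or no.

Yes: on every input state the two circuits agree up to one overall phase factor.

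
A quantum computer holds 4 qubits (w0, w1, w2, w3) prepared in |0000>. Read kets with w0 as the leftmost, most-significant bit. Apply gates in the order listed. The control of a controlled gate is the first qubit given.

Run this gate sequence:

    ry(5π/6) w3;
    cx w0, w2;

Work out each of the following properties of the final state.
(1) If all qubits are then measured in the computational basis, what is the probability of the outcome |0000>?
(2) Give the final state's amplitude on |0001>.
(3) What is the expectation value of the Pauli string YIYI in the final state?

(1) Outcome |0000> occurs with probability 1/2 - sqrt(3)/4.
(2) The amplitude on |0001> is sqrt(2)/4 + sqrt(6)/4.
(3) In the final state, YIYI has expectation 0.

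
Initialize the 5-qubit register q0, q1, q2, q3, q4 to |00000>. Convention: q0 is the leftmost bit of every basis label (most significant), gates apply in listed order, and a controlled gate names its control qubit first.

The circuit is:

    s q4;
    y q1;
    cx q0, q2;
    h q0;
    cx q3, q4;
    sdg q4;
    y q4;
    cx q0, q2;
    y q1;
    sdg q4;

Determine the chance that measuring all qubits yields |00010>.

A full measurement returns |00010> with probability 0.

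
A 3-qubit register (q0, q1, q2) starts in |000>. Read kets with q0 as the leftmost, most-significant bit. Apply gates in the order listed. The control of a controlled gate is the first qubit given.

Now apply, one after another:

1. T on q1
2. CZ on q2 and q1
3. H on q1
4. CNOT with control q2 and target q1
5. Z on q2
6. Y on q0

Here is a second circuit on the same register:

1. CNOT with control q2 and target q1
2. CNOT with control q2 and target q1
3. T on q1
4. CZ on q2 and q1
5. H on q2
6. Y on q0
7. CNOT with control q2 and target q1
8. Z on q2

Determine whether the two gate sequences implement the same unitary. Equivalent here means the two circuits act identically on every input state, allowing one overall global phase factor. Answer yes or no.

No, they are not equivalent — no single phase factor reconciles the two unitaries.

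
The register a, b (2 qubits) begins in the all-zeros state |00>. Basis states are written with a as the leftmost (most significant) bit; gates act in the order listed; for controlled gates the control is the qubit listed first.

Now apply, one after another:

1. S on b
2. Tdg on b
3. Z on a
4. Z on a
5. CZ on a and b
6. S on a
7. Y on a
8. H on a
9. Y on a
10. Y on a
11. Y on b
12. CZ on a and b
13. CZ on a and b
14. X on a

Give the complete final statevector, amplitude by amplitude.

The resulting statevector has amplitude 0 on |00>, sqrt(2)/2 on |01>, 0 on |10>, -sqrt(2)/2 on |11>. Key observation: gates 12-13 undo each other exactly, leaving only the rest of the circuit to track.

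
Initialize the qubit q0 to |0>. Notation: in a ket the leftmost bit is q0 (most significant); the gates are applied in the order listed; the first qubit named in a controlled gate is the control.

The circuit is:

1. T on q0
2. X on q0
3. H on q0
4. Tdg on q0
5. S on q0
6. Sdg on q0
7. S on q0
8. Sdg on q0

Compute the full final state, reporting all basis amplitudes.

The resulting statevector has amplitude sqrt(2)/2 on |0>, sqrt(2)*exp(3*I*pi/4)/2 on |1>.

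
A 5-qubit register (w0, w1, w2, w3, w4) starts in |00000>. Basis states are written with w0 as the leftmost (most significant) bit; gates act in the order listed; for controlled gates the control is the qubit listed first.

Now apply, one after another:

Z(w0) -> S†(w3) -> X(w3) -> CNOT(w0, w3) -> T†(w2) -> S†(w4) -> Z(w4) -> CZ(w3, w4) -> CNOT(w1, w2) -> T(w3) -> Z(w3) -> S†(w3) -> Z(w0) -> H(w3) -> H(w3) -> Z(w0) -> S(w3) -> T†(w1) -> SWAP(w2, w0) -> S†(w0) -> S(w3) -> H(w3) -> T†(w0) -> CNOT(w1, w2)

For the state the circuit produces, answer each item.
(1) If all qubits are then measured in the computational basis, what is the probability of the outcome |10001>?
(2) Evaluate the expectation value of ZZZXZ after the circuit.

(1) The probability of measuring |10001> is 0. Key observation: the block from step 12 through step 17 cancels to the identity and can be dropped.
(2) In the final state, ZZZXZ has expectation -1.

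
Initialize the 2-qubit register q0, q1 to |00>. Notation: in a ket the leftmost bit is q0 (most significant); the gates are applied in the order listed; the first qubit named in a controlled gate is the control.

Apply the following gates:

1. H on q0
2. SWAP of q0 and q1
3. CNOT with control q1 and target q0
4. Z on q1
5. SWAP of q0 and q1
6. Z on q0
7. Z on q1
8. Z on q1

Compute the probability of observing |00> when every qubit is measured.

Outcome |00> occurs with probability 1/2.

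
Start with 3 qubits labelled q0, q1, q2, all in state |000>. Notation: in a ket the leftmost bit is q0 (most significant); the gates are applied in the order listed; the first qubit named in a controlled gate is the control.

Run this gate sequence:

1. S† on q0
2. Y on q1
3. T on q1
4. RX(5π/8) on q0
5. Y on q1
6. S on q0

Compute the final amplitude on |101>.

The amplitude on |101> is 0.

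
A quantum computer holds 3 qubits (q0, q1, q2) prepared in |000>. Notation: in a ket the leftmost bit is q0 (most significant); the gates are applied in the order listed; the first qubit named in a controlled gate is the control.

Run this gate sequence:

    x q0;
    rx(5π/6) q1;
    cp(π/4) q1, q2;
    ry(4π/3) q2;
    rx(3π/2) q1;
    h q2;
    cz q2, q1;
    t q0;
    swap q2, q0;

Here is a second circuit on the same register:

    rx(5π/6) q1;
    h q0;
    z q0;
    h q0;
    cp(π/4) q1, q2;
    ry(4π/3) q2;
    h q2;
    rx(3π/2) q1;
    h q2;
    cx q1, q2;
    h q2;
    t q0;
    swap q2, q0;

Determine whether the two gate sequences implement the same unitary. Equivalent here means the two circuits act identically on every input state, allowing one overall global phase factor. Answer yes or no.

Yes, they are equivalent — the unitaries differ by at most a global phase.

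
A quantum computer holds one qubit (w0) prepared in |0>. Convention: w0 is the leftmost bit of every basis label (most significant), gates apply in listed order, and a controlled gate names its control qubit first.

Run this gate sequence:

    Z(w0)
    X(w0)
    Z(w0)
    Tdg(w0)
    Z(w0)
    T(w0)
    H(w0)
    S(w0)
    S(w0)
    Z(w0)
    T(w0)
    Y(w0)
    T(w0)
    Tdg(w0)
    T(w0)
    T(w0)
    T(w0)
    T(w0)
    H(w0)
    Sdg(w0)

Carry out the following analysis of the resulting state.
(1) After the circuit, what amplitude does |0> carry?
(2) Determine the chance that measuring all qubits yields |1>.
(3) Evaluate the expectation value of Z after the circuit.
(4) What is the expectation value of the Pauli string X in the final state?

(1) |0> carries amplitude -I/2 + exp(3*I*pi/4)/2 in the final state.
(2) Outcome |1> occurs with probability sqrt(2)/4 + 1/2.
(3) In the final state, Z has expectation -sqrt(2)/2.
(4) The observable X averages to -sqrt(2)/2.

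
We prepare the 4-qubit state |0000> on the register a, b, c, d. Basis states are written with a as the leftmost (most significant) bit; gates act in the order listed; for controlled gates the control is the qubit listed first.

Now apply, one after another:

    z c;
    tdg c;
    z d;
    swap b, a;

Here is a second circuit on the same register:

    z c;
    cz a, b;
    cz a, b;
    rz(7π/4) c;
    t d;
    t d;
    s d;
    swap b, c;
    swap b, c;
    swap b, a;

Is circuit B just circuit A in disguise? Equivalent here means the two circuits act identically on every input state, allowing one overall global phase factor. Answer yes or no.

Yes — the two circuits implement the same unitary up to a global phase.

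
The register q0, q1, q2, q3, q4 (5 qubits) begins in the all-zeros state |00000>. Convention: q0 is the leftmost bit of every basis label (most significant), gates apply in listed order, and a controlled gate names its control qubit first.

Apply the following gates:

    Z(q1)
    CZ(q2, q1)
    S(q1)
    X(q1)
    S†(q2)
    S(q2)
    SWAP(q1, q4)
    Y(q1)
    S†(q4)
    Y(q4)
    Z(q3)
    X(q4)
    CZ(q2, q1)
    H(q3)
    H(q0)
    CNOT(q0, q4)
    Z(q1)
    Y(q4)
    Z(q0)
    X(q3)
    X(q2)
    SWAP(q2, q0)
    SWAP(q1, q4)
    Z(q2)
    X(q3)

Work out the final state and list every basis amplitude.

The final amplitudes are 1/2 on |10001>, 1/2 on |10011>, -1/2 on |11101>, -1/2 on |11111>, and 0 on every other basis state.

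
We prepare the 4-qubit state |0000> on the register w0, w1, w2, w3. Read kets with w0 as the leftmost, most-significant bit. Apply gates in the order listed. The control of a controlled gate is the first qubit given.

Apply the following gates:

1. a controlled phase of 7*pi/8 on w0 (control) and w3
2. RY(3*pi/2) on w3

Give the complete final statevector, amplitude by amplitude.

After the circuit, the state carries amplitude -sqrt(2)/2 on |0000>, sqrt(2)/2 on |0001>, and 0 on every other basis state.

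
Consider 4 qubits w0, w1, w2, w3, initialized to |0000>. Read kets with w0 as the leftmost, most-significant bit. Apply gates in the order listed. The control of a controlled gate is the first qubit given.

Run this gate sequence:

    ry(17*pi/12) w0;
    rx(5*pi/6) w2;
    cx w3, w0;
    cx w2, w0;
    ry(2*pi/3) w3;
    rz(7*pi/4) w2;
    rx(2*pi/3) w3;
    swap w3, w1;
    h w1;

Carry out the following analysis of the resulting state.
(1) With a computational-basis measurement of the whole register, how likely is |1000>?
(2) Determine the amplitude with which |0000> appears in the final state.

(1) The probability of measuring |1000> is -sqrt(2)/128 + sqrt(6)/128 + 1/32.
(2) |0000> carries amplitude -3*sqrt(sqrt(2) + 2)*exp(5*I*pi/8)/32 - sqrt(2 - sqrt(2))*exp(I*pi/8)/32 + sqrt(3*sqrt(2) + 6)*exp(I*pi/8)/32 + sqrt(6 - 3*sqrt(2))*exp(5*I*pi/8)/32 in the final state.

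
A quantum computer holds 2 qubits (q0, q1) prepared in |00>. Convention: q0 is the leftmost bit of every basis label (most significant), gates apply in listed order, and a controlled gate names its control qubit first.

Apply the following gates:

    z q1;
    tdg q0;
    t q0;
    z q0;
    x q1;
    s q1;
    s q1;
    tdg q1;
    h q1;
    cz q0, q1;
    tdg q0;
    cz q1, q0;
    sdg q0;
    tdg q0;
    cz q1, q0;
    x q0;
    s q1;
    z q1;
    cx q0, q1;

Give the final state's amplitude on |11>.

The final state's coefficient on |11> equals sqrt(2)*exp(3*I*pi/4)/2.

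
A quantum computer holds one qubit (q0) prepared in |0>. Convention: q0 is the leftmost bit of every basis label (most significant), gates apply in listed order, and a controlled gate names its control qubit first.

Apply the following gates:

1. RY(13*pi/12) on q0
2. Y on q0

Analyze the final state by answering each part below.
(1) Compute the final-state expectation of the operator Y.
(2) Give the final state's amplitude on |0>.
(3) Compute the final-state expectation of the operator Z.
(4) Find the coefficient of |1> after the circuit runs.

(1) In the final state, Y has expectation 0.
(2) The final state's coefficient on |0> equals -I*sqrt(3*sqrt(2) + 6)/4 - I*sqrt(2 - sqrt(2))/4.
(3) The observable Z averages to sqrt(2)/4 + sqrt(6)/4.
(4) |1> carries amplitude -I*sqrt(sqrt(2) + 2)/4 + I*sqrt(6 - 3*sqrt(2))/4 in the final state.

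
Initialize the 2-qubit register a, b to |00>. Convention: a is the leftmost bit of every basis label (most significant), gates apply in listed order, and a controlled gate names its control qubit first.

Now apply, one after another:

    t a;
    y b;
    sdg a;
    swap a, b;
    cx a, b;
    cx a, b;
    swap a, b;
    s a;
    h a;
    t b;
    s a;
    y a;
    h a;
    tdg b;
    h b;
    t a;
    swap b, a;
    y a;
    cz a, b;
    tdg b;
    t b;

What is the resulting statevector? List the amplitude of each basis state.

The final amplitudes are sqrt(2)*(-1 - I)/4 on |00>, -1/2 on |01>, sqrt(2)*(-1 - I)/4 on |10>, 1/2 on |11>.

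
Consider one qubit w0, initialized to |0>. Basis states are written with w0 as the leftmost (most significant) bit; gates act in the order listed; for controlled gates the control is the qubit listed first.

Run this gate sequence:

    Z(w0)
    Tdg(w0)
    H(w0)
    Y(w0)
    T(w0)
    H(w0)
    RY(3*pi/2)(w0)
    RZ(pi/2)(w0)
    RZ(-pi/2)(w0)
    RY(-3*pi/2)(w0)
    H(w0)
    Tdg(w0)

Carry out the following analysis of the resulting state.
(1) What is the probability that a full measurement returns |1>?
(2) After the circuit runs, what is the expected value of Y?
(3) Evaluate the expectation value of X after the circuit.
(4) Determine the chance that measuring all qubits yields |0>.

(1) Outcome |1> occurs with probability 1/2. Key observation: steps 5-12 multiply out to the identity, so the circuit reduces to the remaining gates.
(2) The expectation value of Y is 0.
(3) In the final state, X has expectation -1.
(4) Outcome |0> occurs with probability 1/2.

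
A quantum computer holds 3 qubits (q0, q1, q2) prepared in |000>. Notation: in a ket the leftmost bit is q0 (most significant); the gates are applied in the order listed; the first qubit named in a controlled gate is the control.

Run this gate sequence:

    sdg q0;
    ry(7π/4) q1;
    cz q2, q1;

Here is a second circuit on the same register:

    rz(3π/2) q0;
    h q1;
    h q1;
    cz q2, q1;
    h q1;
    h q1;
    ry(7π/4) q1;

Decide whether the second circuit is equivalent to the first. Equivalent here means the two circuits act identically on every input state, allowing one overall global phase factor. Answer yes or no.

No — the two circuits implement different unitaries, even allowing a global phase.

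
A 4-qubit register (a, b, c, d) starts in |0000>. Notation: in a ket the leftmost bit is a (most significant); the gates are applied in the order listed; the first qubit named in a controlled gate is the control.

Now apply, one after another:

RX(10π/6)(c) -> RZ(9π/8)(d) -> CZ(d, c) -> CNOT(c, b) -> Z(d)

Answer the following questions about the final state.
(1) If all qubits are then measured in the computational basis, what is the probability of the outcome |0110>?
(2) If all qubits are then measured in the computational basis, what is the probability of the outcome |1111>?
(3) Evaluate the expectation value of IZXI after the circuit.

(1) A full measurement returns |0110> with probability 1/4.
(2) A full measurement returns |1111> with probability 0.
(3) The observable IZXI averages to 0.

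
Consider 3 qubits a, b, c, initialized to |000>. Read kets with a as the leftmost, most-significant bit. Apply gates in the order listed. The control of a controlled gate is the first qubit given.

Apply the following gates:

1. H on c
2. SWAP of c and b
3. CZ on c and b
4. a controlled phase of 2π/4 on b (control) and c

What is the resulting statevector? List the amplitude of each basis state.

The final amplitudes are sqrt(2)/2 on |000>, sqrt(2)/2 on |010>, and 0 on every other basis state.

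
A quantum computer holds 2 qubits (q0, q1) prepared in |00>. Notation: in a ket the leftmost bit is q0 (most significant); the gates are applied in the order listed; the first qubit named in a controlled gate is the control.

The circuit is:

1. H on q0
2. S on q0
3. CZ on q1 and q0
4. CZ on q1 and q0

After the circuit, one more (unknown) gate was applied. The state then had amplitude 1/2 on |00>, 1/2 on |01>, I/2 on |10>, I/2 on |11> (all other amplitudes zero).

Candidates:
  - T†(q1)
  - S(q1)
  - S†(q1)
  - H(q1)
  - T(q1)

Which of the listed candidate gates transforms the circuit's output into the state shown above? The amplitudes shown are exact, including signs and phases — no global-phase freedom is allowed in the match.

It was H(q1) that produced the state shown. Key observation: steps 3-4 multiply out to the identity, so the circuit reduces to the remaining gates.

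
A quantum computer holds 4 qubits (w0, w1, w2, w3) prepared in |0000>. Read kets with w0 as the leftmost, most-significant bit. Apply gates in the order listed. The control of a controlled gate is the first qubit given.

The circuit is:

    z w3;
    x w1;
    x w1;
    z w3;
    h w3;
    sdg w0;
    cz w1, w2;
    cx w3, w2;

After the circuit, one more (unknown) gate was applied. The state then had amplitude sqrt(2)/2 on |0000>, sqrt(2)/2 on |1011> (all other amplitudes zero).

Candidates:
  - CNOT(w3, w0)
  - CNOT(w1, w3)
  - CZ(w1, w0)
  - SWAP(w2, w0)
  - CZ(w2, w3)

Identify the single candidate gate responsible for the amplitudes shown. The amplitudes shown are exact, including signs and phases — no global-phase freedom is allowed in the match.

It was CNOT(w3, w0) that produced the state shown. Key observation: gates 1-4 undo each other exactly, leaving only the rest of the circuit to track.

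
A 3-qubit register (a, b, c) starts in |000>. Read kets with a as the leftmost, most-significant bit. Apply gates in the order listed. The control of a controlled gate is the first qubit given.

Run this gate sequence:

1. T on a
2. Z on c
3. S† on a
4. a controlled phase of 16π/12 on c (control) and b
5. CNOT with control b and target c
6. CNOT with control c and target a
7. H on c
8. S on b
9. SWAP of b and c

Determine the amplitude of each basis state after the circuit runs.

After the circuit, the state carries amplitude sqrt(2)/2 on |000>, sqrt(2)/2 on |010>, and 0 on every other basis state.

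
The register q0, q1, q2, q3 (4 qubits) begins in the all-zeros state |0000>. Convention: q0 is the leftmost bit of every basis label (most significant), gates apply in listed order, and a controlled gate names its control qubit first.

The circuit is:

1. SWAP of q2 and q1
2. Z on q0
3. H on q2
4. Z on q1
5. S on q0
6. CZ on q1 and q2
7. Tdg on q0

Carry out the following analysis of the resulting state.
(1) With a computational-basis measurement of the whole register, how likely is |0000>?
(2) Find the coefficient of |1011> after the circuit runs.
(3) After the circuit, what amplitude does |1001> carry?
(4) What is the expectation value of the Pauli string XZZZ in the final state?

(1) The probability of measuring |0000> is 1/2.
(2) The amplitude on |1011> is 0.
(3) |1001> carries amplitude 0 in the final state.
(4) In the final state, XZZZ has expectation 0.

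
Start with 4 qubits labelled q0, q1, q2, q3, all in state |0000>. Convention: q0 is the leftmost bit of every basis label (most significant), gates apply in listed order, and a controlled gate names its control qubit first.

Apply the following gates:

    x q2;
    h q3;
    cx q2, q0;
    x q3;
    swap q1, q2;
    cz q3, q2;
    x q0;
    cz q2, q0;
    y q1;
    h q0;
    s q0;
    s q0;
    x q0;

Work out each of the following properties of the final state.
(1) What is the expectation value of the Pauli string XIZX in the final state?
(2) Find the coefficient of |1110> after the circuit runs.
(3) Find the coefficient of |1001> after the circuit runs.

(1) The expectation value of XIZX is -1.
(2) The amplitude on |1110> is 0.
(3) The amplitude on |1001> is -I/2.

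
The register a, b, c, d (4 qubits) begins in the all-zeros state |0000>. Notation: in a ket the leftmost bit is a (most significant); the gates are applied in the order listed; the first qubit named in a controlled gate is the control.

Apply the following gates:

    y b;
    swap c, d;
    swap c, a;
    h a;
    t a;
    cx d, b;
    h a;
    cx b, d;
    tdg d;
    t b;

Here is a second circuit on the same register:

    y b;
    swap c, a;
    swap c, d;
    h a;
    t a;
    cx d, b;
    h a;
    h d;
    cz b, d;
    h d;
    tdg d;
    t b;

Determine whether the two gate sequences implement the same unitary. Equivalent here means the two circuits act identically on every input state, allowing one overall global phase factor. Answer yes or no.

No — the two circuits implement different unitaries, even allowing a global phase.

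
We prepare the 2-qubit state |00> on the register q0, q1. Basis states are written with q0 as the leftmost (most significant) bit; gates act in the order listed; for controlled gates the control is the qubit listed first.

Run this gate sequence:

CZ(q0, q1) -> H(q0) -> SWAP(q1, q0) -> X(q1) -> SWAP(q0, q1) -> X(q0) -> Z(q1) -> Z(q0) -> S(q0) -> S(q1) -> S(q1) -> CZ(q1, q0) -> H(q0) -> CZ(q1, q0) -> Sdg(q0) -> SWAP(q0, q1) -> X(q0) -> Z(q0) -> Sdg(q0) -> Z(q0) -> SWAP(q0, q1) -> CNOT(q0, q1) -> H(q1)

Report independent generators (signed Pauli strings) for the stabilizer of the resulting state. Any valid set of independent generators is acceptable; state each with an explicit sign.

One valid set of independent stabilizer generators is +XZ, -ZX (any independent generating set of the same group is equally correct).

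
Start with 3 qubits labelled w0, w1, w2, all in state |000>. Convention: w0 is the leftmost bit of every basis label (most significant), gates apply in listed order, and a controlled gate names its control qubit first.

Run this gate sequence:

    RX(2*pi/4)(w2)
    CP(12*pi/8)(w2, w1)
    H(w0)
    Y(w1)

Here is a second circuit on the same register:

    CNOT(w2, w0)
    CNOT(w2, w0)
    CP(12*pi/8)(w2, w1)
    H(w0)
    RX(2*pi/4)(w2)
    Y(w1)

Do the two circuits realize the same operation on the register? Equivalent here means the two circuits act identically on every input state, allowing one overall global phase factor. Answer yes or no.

No, they are not equivalent — no single phase factor reconciles the two unitaries.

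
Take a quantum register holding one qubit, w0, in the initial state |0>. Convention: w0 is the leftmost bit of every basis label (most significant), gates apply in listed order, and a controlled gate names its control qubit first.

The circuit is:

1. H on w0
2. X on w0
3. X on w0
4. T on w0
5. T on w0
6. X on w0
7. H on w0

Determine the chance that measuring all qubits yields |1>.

The probability of measuring |1> is 1/2.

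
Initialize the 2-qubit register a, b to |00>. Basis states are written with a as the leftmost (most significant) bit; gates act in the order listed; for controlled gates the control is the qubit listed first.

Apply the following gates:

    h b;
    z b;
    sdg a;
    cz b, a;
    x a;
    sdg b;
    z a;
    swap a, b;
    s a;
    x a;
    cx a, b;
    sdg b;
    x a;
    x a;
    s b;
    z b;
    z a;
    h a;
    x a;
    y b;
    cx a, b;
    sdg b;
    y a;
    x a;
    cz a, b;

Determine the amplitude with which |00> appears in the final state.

The amplitude on |00> is -1/2. Key observation: the block from step 12 through step 15 cancels to the identity and can be dropped.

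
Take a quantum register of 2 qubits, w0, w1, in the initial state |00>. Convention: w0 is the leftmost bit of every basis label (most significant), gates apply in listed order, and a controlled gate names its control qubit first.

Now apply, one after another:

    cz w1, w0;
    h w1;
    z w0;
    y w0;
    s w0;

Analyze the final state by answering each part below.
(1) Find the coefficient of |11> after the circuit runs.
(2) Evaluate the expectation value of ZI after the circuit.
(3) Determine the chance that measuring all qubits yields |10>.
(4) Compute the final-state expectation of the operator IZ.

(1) The amplitude on |11> is -sqrt(2)/2.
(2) The observable ZI averages to -1.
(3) A full measurement returns |10> with probability 1/2.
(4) The expectation value of IZ is 0.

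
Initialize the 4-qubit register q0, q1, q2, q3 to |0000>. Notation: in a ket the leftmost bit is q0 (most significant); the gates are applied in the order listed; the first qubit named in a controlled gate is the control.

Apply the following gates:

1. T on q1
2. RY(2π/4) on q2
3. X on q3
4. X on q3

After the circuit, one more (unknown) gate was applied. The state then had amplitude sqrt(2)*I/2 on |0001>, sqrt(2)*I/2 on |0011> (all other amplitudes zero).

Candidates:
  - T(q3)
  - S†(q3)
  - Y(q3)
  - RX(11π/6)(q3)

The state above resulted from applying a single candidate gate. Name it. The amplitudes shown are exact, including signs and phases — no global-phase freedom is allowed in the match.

The applied gate was Y(q3).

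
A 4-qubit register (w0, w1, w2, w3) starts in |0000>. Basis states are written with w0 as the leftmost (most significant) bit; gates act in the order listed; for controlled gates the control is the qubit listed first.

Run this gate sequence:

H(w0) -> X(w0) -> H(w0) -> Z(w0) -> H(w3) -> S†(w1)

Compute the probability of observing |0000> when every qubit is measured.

The probability of measuring |0000> is 1/2. Key observation: steps 1-4 multiply out to the identity, so the circuit reduces to the remaining gates.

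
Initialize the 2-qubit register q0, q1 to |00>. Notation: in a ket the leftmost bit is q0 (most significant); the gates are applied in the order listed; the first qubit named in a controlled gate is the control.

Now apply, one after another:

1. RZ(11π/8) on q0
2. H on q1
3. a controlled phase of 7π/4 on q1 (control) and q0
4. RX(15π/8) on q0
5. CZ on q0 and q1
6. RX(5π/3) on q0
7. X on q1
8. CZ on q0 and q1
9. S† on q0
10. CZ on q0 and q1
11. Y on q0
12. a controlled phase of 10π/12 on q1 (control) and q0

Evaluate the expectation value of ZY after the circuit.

The expectation value of ZY is -sqrt(sqrt(2) + 2)/8 - 1/8.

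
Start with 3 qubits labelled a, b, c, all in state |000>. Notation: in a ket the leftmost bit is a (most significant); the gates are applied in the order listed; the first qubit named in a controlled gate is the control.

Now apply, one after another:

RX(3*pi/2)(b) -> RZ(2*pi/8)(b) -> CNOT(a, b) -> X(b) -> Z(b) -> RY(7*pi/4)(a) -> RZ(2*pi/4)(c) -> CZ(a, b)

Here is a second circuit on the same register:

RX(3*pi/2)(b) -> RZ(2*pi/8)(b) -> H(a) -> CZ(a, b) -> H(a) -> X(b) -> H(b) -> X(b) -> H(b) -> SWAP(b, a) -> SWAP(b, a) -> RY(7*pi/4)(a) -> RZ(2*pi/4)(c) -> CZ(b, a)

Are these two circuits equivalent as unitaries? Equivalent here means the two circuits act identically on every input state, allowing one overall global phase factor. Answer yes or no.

No: there is an input state on which the two circuits produce genuinely different outputs (not merely differing by a phase).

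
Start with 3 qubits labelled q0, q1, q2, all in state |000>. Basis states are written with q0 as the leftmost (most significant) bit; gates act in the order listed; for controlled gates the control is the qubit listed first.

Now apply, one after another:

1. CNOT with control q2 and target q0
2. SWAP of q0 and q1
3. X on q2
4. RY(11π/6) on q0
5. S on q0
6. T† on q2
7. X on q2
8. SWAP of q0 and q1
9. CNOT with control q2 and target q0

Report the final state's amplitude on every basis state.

The resulting statevector has amplitude (sqrt(2) + sqrt(6))*exp(3*I*pi/4)/4 on |000>, (-sqrt(2) + sqrt(6))*exp(I*pi/4)/4 on |010>, and 0 on every other basis state.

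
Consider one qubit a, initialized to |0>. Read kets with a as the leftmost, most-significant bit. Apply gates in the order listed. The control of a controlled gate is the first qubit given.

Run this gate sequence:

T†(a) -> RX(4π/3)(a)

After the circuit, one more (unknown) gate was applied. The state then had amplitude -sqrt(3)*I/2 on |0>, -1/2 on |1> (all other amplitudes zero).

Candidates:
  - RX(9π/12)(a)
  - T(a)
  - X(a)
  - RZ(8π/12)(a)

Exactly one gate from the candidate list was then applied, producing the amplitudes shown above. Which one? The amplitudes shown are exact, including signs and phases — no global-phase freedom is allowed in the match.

The applied gate was X(a).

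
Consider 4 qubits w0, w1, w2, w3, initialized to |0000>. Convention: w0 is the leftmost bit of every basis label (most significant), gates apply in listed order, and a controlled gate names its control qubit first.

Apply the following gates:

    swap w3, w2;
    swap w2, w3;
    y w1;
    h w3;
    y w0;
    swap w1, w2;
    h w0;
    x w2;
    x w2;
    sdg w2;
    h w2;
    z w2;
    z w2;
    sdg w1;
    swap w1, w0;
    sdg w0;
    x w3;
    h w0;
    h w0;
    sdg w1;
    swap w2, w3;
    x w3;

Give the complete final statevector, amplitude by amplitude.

The resulting statevector has amplitude -sqrt(2)*I/4 on |0000>, sqrt(2)*I/4 on |0001>, -sqrt(2)*I/4 on |0010>, sqrt(2)*I/4 on |0011>, sqrt(2)/4 on |0100>, -sqrt(2)/4 on |0101>, sqrt(2)/4 on |0110>, -sqrt(2)/4 on |0111>, 0 on |1000>, 0 on |1001>, 0 on |1010>, 0 on |1011>, 0 on |1100>, 0 on |1101>, 0 on |1110>, 0 on |1111>. Key observation: steps 18-19 multiply out to the identity, so the circuit reduces to the remaining gates.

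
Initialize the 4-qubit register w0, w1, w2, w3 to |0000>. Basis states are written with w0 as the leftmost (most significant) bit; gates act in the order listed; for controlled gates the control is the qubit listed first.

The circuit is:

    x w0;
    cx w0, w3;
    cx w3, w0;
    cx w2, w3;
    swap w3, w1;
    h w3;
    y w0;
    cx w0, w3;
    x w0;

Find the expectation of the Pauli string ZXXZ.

The observable ZXXZ averages to 0.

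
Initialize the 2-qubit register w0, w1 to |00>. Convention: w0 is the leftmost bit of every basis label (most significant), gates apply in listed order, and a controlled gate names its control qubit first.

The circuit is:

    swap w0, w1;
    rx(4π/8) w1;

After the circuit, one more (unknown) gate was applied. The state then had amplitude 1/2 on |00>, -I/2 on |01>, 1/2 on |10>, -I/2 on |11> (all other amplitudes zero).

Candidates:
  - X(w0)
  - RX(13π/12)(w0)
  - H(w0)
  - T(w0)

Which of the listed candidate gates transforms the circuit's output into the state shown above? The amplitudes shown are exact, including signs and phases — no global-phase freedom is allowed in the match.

The applied gate was H(w0).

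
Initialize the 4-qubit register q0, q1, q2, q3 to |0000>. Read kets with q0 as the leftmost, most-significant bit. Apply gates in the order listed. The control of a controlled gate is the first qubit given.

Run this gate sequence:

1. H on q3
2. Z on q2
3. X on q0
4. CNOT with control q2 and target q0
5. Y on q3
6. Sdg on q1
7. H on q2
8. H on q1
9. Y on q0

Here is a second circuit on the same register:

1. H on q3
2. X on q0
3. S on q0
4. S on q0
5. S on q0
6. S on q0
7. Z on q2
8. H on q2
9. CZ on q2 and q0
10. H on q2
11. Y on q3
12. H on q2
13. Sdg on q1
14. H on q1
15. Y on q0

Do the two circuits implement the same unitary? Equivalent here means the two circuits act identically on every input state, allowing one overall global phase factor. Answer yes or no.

No, they are not equivalent — no single phase factor reconciles the two unitaries.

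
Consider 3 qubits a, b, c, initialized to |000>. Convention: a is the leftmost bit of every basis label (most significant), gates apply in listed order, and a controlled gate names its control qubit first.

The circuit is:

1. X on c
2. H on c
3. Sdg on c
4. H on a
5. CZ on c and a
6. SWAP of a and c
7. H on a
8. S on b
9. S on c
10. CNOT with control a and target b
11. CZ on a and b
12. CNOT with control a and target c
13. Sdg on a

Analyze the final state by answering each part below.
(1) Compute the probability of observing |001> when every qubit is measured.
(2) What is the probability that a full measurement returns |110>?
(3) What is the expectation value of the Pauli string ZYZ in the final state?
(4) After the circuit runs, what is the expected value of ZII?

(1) Outcome |001> occurs with probability 1/4.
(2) A full measurement returns |110> with probability 1/4.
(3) The expectation value of ZYZ is 0.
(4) In the final state, ZII has expectation 0.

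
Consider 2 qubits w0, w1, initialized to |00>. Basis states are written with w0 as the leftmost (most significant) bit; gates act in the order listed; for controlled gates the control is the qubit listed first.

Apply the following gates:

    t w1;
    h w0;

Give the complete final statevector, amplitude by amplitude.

After the circuit, the state carries amplitude sqrt(2)/2 on |00>, 0 on |01>, sqrt(2)/2 on |10>, 0 on |11>.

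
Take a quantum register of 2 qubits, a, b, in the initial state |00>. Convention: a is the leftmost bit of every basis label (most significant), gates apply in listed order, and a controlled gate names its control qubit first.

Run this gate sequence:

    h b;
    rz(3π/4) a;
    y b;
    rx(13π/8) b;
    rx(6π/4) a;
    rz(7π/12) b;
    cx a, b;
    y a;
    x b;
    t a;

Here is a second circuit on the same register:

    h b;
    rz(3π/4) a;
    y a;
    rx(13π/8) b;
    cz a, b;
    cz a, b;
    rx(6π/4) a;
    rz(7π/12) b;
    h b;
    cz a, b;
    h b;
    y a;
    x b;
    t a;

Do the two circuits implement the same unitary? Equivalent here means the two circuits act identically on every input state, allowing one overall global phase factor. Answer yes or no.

No: there is an input state on which the two circuits produce genuinely different outputs (not merely differing by a phase).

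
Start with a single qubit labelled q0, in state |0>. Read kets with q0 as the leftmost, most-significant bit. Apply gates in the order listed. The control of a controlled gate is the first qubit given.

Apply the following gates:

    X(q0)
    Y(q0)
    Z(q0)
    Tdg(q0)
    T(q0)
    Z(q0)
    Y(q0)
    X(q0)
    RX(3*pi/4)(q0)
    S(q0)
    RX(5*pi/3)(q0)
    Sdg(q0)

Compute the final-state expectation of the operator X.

The observable X averages to -sqrt(6)/4. Key observation: steps 1-8 multiply out to the identity, so the circuit reduces to the remaining gates.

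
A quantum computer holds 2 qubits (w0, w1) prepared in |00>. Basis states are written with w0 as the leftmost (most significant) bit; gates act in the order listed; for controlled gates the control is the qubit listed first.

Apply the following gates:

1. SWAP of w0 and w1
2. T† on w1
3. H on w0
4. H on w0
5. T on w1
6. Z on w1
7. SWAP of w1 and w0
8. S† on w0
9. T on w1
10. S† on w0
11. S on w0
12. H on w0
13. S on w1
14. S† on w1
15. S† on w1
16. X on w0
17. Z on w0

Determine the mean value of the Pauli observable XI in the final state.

The observable XI averages to -1. Key observation: the block from step 2 through step 5 cancels to the identity and can be dropped.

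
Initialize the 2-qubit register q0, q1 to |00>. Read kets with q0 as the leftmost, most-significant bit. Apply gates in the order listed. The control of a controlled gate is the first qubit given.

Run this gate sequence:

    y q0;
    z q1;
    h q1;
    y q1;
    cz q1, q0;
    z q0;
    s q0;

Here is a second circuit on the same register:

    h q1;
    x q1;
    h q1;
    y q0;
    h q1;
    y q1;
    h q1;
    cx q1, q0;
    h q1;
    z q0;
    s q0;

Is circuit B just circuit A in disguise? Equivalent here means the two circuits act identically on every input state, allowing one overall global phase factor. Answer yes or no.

No: there is an input state on which the two circuits produce genuinely different outputs (not merely differing by a phase).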